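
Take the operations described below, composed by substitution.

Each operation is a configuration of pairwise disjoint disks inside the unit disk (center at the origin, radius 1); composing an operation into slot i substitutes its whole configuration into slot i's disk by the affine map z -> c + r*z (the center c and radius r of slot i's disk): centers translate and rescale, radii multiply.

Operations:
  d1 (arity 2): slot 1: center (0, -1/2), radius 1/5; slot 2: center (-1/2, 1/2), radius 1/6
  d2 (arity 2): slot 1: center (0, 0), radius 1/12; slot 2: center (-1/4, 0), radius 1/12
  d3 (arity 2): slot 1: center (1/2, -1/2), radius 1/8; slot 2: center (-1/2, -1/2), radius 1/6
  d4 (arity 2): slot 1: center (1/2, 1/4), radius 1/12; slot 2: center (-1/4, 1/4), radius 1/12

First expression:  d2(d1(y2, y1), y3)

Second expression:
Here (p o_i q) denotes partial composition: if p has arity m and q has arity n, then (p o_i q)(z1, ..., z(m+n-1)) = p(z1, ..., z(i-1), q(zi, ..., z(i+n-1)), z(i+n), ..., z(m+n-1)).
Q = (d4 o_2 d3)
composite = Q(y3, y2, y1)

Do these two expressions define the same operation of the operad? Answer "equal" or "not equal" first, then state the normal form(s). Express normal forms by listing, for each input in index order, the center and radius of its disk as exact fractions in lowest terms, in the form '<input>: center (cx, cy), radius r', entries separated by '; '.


not equal; the first gives y1: center (-1/24, 1/24), radius 1/72; y2: center (0, -1/24), radius 1/60; y3: center (-1/4, 0), radius 1/12 and the second y1: center (-7/24, 5/24), radius 1/72; y2: center (-5/24, 5/24), radius 1/96; y3: center (1/2, 1/4), radius 1/12

Normal form of the first expression: y1: center (-1/24, 1/24), radius 1/72; y2: center (0, -1/24), radius 1/60; y3: center (-1/4, 0), radius 1/12
Normal form of the second expression: y1: center (-7/24, 5/24), radius 1/72; y2: center (-5/24, 5/24), radius 1/96; y3: center (1/2, 1/4), radius 1/12
Distinct normal forms: not equal.


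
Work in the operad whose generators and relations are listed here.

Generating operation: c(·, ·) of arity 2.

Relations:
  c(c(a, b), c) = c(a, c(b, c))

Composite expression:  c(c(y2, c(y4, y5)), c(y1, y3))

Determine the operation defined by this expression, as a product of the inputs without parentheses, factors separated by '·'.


y2 · y4 · y5 · y1 · y3

Every regrouping of c is equal, so read the y-inputs in written order.
c(y4, y5) reduces to y4 · y5
c(y2, c(y4, y5)) reduces to y2 · y4 · y5
c(y1, y3) reduces to y1 · y3
c(c(y2, c(y4, y5)), c(y1, y3)) reduces to y2 · y4 · y5 · y1 · y3


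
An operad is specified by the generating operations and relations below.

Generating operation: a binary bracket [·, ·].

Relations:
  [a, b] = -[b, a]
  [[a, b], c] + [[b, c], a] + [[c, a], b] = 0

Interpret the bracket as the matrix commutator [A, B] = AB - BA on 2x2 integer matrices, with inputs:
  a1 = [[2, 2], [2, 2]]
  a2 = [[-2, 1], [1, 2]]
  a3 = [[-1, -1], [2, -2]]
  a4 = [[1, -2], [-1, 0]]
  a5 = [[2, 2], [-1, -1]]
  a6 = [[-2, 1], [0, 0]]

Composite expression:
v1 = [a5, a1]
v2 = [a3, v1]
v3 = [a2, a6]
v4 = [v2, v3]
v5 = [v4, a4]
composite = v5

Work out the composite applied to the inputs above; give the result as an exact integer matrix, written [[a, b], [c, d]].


[[-228, -156], [-36, 228]]

[a5, a1] = [[6, 6], [-6, -6]]
[a3, [a5, a1]] = [[-6, 18], [30, 6]]
[a2, a6] = [[-1, -2], [-2, 1]]
[[a3, [a5, a1]], [a2, a6]] = [[24, 60], [-84, -24]]
[[[a3, [a5, a1]], [a2, a6]], a4] = [[-228, -156], [-36, 228]]


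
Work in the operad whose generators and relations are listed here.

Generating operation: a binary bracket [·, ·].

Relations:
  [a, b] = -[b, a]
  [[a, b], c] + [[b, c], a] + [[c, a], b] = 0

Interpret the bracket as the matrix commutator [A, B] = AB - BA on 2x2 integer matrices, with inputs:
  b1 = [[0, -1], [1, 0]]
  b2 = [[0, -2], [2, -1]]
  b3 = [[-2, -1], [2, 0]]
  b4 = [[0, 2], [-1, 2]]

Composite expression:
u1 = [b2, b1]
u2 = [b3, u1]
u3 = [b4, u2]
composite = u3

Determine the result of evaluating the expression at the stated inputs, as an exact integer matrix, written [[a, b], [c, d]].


[[-2, -16], [-10, 2]]

[b2, b1] = [[0, -1], [-1, 0]]
[b3, [b2, b1]] = [[3, 2], [-2, -3]]
[b4, [b3, [b2, b1]]] = [[-2, -16], [-10, 2]]


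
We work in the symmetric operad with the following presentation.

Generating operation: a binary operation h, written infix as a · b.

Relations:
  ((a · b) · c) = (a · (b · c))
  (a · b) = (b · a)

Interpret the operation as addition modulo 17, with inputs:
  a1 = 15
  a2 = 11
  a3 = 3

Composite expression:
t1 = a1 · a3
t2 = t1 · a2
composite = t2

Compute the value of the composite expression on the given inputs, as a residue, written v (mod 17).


12 (mod 17)

(a1 · a3) = 1
((a1 · a3) · a2) = 12


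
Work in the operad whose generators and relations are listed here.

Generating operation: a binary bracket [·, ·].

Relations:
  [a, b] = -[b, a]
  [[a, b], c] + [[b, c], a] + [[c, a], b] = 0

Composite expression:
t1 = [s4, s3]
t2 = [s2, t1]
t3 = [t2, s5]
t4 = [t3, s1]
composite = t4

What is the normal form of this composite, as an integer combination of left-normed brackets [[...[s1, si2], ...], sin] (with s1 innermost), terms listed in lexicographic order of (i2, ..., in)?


[[[[s1, s2], s3], s4], s5] - [[[[s1, s2], s4], s3], s5] - [[[[s1, s3], s4], s2], s5] + [[[[s1, s4], s3], s2], s5] - [[[[s1, s5], s2], s3], s4] + [[[[s1, s5], s2], s4], s3] + [[[[s1, s5], s3], s4], s2] - [[[[s1, s5], s4], s3], s2]

Left-normed coefficients sit on the s1-initial expansion words.
Composite bracket: [[[s2, [s4, s3]], s5], s1]
Each bracket splits as ab - ba, giving 16 signed words (2^4 = 16).
Coefficients come from the s1-initial words:
  word s1s2s3s4s5 has sign +1, contributing +[[[[s1, s2], s3], s4], s5]
  word s1s2s4s3s5 has sign -1, contributing -[[[[s1, s2], s4], s3], s5]
  word s1s3s4s2s5 has sign -1, contributing -[[[[s1, s3], s4], s2], s5]
  word s1s4s3s2s5 has sign +1, contributing +[[[[s1, s4], s3], s2], s5]
  word s1s5s2s3s4 has sign -1, contributing -[[[[s1, s5], s2], s3], s4]
  word s1s5s2s4s3 has sign +1, contributing +[[[[s1, s5], s2], s4], s3]
  word s1s5s3s4s2 has sign +1, contributing +[[[[s1, s5], s3], s4], s2]
  word s1s5s4s3s2 has sign -1, contributing -[[[[s1, s5], s4], s3], s2]


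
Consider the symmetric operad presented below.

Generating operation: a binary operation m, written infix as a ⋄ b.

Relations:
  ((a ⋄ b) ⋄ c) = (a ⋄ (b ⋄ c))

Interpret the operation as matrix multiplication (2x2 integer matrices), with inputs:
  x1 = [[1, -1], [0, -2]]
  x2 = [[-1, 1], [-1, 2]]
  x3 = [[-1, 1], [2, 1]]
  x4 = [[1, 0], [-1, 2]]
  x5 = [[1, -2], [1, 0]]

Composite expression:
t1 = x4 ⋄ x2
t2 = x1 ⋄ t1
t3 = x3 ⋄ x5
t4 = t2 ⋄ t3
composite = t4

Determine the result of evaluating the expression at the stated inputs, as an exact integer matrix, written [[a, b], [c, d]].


[[-6, 8], [-18, 28]]

(x4 ⋄ x2) = [[-1, 1], [-1, 3]]
(x1 ⋄ (x4 ⋄ x2)) = [[0, -2], [2, -6]]
(x3 ⋄ x5) = [[0, 2], [3, -4]]
((x1 ⋄ (x4 ⋄ x2)) ⋄ (x3 ⋄ x5)) = [[-6, 8], [-18, 28]]


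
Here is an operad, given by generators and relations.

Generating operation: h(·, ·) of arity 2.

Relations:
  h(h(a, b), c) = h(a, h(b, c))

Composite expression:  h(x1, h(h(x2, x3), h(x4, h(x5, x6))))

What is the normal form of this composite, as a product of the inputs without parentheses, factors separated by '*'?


x1 * x2 * x3 * x4 * x5 * x6


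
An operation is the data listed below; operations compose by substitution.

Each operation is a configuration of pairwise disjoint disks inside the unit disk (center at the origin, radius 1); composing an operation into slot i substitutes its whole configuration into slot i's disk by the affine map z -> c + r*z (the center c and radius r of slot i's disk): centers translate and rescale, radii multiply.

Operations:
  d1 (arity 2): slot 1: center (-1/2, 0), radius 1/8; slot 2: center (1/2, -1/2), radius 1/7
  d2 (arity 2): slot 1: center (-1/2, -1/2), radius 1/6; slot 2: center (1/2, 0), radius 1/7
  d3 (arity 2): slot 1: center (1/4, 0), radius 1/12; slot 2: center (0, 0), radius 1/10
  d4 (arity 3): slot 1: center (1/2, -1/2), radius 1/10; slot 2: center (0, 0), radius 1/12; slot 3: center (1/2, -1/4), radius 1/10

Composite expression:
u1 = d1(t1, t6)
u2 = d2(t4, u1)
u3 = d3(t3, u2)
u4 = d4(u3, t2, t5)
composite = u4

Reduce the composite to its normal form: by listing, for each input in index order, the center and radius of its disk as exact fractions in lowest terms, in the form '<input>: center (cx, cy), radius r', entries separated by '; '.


t1: center (353/700, -1/2), radius 1/5600; t2: center (0, 0), radius 1/12; t3: center (21/40, -1/2), radius 1/120; t4: center (99/200, -101/200), radius 1/600; t5: center (1/2, -1/4), radius 1/10; t6: center (177/350, -701/1400), radius 1/4900


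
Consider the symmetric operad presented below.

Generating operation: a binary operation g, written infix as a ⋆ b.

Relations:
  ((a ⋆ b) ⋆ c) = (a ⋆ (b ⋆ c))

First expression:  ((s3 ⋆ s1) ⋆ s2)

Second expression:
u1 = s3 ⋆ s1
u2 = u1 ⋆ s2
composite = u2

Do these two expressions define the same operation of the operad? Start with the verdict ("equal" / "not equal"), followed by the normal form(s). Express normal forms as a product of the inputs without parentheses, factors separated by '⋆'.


The first expression reduces to s3 ⋆ s1 ⋆ s2
The second expression reduces to s3 ⋆ s1 ⋆ s2
One common form — equal.

equal; both compose to s3 ⋆ s1 ⋆ s2


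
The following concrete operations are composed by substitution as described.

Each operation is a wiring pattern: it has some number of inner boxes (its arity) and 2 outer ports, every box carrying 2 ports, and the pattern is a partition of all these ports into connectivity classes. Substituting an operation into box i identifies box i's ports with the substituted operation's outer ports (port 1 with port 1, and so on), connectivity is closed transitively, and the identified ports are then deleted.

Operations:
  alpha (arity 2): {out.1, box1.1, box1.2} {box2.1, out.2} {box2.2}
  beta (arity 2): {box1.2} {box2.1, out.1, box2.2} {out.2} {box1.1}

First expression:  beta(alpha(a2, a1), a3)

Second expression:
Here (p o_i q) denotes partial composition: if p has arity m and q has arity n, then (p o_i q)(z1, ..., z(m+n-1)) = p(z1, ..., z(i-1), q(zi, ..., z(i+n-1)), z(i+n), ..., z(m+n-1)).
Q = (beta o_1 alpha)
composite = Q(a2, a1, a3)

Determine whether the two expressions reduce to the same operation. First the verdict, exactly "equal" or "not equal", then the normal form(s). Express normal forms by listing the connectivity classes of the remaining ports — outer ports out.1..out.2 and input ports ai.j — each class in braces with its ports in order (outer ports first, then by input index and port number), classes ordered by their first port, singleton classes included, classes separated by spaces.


The first composite normalizes to {out.1, a3.1, a3.2} {out.2} {a1.1} {a1.2} {a2.1, a2.2}
The second composite normalizes to {out.1, a3.1, a3.2} {out.2} {a1.1} {a1.2} {a2.1, a2.2}
Both agree, so they are equal.

equal; the common form is {out.1, a3.1, a3.2} {out.2} {a1.1} {a1.2} {a2.1, a2.2}


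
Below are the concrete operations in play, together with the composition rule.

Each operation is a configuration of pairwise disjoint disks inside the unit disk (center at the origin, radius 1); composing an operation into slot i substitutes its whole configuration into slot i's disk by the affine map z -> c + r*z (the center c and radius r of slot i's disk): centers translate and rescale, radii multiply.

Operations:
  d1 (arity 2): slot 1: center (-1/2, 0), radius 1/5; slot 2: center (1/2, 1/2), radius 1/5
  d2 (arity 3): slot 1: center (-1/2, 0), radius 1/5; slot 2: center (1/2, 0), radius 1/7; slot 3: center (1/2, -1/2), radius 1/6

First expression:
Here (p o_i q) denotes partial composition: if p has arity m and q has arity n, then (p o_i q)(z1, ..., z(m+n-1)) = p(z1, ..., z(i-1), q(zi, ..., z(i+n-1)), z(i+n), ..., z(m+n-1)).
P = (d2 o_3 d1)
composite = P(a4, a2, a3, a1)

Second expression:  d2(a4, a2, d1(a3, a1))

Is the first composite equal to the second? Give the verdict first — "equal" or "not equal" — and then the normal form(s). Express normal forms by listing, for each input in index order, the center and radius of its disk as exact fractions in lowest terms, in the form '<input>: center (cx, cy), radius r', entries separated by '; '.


equal; both compose to a1: center (7/12, -5/12), radius 1/30; a2: center (1/2, 0), radius 1/7; a3: center (5/12, -1/2), radius 1/30; a4: center (-1/2, 0), radius 1/5

Normal form of the first expression: a1: center (7/12, -5/12), radius 1/30; a2: center (1/2, 0), radius 1/7; a3: center (5/12, -1/2), radius 1/30; a4: center (-1/2, 0), radius 1/5
Normal form of the second expression: a1: center (7/12, -5/12), radius 1/30; a2: center (1/2, 0), radius 1/7; a3: center (5/12, -1/2), radius 1/30; a4: center (-1/2, 0), radius 1/5
Both agree, so they are equal.


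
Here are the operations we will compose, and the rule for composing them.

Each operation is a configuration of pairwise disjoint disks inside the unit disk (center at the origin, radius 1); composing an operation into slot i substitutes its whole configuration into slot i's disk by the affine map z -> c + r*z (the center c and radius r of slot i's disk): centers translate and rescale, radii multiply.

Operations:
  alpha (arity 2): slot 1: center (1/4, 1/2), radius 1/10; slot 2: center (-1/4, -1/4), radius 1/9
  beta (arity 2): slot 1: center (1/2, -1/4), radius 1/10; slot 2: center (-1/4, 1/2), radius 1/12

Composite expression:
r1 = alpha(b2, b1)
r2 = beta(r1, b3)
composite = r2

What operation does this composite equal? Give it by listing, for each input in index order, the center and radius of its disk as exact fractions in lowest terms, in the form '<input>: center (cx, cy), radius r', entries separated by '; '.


Each b-disk chains the slot maps above it in beta; radii multiply.
b2 passes through 2 substitutions, ending at center (21/40, -1/5), radius 1/100
b1 passes through 2 substitutions, ending at center (19/40, -11/40), radius 1/90
b3 passes through 1 substitution, ending at center (-1/4, 1/2), radius 1/12

b1: center (19/40, -11/40), radius 1/90; b2: center (21/40, -1/5), radius 1/100; b3: center (-1/4, 1/2), radius 1/12


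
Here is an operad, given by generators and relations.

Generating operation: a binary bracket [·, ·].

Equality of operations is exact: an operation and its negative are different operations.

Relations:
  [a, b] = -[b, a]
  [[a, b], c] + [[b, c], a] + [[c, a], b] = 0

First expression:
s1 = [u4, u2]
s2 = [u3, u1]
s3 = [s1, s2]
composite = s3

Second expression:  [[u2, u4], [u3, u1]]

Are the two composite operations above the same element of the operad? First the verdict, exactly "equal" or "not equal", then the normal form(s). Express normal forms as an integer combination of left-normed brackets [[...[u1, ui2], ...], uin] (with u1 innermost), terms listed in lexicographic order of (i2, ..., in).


not equal; first: -[[[u1, u3], u2], u4] + [[[u1, u3], u4], u2]; second: [[[u1, u3], u2], u4] - [[[u1, u3], u4], u2]


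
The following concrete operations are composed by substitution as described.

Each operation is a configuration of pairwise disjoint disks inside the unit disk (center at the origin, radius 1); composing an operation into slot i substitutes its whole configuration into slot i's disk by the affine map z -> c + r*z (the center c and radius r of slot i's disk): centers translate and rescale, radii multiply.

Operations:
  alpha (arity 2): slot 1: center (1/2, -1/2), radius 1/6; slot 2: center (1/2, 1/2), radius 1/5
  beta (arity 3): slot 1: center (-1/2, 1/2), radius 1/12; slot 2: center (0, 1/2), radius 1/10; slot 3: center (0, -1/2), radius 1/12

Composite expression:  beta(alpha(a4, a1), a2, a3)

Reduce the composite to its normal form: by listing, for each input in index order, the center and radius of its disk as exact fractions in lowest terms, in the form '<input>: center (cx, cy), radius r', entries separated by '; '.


a1: center (-11/24, 13/24), radius 1/60; a2: center (0, 1/2), radius 1/10; a3: center (0, -1/2), radius 1/12; a4: center (-11/24, 11/24), radius 1/72

Below beta, radii multiply path by path; the a-disk centers shift.
tracing a4 down its 2-map path: center (-11/24, 11/24), radius 1/72
tracing a1 down its 2-map path: center (-11/24, 13/24), radius 1/60
tracing a2 down its 1-map path: center (0, 1/2), radius 1/10
tracing a3 down its 1-map path: center (0, -1/2), radius 1/12


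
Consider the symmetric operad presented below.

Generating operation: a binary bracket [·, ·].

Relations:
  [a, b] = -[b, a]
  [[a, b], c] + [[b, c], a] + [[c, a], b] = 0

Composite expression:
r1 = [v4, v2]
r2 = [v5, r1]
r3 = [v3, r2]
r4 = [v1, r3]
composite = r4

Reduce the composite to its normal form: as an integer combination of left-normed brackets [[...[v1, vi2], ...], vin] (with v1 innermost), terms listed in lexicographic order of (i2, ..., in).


Left-normed coefficients sit on the v1-initial expansion words.
Composite bracket: [v1, [v3, [v5, [v4, v2]]]]
The bracket unfolds into 16 signed words via [a, b] = ab - ba (2^4 = 16).
The v1-initial words carry the normal form:
  sign of v1v2v4v5v3 is -1, so it contributes -[[[[v1, v2], v4], v5], v3]
  sign of v1v3v2v4v5 is +1, so it contributes +[[[[v1, v3], v2], v4], v5]
  sign of v1v3v4v2v5 is -1, so it contributes -[[[[v1, v3], v4], v2], v5]
  sign of v1v3v5v2v4 is -1, so it contributes -[[[[v1, v3], v5], v2], v4]
  sign of v1v3v5v4v2 is +1, so it contributes +[[[[v1, v3], v5], v4], v2]
  sign of v1v4v2v5v3 is +1, so it contributes +[[[[v1, v4], v2], v5], v3]
  sign of v1v5v2v4v3 is +1, so it contributes +[[[[v1, v5], v2], v4], v3]
  sign of v1v5v4v2v3 is -1, so it contributes -[[[[v1, v5], v4], v2], v3]

-[[[[v1, v2], v4], v5], v3] + [[[[v1, v3], v2], v4], v5] - [[[[v1, v3], v4], v2], v5] - [[[[v1, v3], v5], v2], v4] + [[[[v1, v3], v5], v4], v2] + [[[[v1, v4], v2], v5], v3] + [[[[v1, v5], v2], v4], v3] - [[[[v1, v5], v4], v2], v3]


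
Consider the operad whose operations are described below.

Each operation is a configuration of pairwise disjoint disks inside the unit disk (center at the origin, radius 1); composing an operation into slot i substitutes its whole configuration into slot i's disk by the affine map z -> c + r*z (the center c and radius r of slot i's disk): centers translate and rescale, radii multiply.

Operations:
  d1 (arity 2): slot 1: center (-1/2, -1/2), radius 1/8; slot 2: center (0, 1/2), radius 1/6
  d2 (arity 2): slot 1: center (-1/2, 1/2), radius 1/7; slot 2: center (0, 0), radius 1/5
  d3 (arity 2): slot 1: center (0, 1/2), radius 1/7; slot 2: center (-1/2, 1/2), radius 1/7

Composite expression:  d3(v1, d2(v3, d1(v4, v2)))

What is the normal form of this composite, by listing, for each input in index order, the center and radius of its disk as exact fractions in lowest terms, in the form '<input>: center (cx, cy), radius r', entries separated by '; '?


v1: center (0, 1/2), radius 1/7; v2: center (-1/2, 18/35), radius 1/210; v3: center (-4/7, 4/7), radius 1/49; v4: center (-18/35, 17/35), radius 1/280


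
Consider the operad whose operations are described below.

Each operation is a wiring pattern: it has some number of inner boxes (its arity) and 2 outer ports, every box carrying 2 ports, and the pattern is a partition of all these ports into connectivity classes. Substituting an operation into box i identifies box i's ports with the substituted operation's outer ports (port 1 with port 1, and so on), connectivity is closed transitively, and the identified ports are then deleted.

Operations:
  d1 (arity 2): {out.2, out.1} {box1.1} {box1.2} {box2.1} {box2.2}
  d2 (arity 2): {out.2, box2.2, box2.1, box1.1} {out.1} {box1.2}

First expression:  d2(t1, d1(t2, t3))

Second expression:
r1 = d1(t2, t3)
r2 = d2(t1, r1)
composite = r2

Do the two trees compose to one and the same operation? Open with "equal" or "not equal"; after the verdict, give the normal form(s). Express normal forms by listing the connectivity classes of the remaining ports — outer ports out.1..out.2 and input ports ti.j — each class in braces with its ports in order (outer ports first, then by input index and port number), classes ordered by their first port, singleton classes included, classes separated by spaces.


equal; both compose to {out.1} {out.2, t1.1} {t1.2} {t2.1} {t2.2} {t3.1} {t3.2}

Normal form of the first expression: {out.1} {out.2, t1.1} {t1.2} {t2.1} {t2.2} {t3.1} {t3.2}
Normal form of the second expression: {out.1} {out.2, t1.1} {t1.2} {t2.1} {t2.2} {t3.1} {t3.2}
Identical normal forms: equal.


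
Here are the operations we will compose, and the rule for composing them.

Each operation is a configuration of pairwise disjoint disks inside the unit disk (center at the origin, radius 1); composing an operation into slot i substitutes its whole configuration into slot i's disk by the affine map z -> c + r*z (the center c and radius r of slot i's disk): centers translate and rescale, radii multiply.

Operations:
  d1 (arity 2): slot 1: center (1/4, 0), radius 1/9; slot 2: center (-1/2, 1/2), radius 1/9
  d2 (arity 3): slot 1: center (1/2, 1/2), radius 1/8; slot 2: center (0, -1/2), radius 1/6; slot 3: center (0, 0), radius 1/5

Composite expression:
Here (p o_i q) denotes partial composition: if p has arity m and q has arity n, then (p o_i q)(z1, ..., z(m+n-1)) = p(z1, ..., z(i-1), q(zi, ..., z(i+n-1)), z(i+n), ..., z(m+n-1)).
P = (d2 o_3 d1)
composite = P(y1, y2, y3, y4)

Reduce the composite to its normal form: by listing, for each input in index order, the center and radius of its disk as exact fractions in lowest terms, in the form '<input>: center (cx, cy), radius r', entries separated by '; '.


Nesting under d2 composes maps z -> c + r*z down each y-path.
y1: after 1 affine step, its disk has center (1/2, 1/2), radius 1/8
y2: after 1 affine step, its disk has center (0, -1/2), radius 1/6
y3: after 2 affine steps, its disk has center (1/20, 0), radius 1/45
y4: after 2 affine steps, its disk has center (-1/10, 1/10), radius 1/45

y1: center (1/2, 1/2), radius 1/8; y2: center (0, -1/2), radius 1/6; y3: center (1/20, 0), radius 1/45; y4: center (-1/10, 1/10), radius 1/45


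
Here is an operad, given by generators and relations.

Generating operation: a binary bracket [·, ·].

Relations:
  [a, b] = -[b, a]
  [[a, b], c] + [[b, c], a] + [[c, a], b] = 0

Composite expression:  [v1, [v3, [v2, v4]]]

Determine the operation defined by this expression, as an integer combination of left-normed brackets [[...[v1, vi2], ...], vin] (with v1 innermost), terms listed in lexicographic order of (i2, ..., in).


-[[[v1, v2], v4], v3] + [[[v1, v3], v2], v4] - [[[v1, v3], v4], v2] + [[[v1, v4], v2], v3]

Left-normed coefficients sit on the v1-initial expansion words.
Composite bracket: [v1, [v3, [v2, v4]]]
Under [a, b] = ab - ba we get 8 signed associative words (2^3 = 8).
Keep just the words that open with v1:
  v1v2v4v3 appears with sign -1, giving the term -[[[v1, v2], v4], v3]
  v1v3v2v4 appears with sign +1, giving the term +[[[v1, v3], v2], v4]
  v1v3v4v2 appears with sign -1, giving the term -[[[v1, v3], v4], v2]
  v1v4v2v3 appears with sign +1, giving the term +[[[v1, v4], v2], v3]


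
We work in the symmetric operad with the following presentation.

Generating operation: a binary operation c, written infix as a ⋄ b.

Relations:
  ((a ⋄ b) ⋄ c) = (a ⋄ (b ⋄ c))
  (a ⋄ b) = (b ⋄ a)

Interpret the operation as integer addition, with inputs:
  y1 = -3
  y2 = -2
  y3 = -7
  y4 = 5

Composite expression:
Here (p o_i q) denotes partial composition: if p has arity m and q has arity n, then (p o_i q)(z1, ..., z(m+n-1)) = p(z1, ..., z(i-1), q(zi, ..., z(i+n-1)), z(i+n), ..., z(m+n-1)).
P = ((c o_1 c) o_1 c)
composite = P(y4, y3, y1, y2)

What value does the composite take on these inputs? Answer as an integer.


-7

(y4 ⋄ y3) = -2
((y4 ⋄ y3) ⋄ y1) = -5
(((y4 ⋄ y3) ⋄ y1) ⋄ y2) = -7


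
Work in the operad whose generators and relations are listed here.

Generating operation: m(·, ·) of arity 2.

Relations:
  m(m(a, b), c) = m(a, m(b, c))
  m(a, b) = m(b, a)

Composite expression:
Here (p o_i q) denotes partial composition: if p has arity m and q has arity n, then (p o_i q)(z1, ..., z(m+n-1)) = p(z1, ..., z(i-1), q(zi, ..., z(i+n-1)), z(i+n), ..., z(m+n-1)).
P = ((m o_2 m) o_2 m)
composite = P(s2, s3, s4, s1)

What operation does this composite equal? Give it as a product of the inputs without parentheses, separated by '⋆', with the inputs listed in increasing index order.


s1 ⋆ s2 ⋆ s3 ⋆ s4


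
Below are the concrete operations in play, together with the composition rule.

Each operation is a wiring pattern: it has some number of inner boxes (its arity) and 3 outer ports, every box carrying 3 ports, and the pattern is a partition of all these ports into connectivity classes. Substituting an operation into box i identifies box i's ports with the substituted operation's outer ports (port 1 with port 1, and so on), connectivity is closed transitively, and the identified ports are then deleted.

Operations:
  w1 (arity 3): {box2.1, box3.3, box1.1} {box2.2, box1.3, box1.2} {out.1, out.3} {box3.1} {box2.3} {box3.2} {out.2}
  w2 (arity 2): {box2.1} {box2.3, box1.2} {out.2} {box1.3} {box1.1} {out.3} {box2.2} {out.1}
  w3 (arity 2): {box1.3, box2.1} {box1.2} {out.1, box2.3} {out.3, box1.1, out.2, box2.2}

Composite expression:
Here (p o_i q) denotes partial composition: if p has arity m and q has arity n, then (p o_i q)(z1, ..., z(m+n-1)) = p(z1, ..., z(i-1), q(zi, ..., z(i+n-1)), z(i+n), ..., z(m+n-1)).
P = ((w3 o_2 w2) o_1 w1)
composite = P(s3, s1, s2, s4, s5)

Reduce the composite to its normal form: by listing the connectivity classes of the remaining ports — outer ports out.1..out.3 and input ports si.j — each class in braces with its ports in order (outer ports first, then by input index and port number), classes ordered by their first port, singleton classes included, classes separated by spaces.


{out.1} {out.2, out.3} {s1.1, s2.3, s3.1} {s1.2, s3.2, s3.3} {s1.3} {s2.1} {s2.2} {s4.1} {s4.2, s5.3} {s4.3} {s5.1} {s5.2}

Connectivity passes through glued w3-boundaries; trace each wire chain.
stage w1: inputs (s3, s1, s2), connectivity {out.1, out.3} {out.2} {s1.1, s2.3, s3.1} {s1.2, s3.2, s3.3} {s1.3} {s2.1} {s2.2}, out.j its boundary
stage w2: inputs (s4, s5), connectivity {out.1} {out.2} {out.3} {s4.1} {s4.2, s5.3} {s4.3} {s5.1} {s5.2}, out.j its boundary
stage w3: inputs (s3, s1, s2, s4, s5), connectivity {out.1} {out.2, out.3} {s1.1, s2.3, s3.1} {s1.2, s3.2, s3.3} {s1.3} {s2.1} {s2.2} {s4.1} {s4.2, s5.3} {s4.3} {s5.1} {s5.2}, out.j its boundary


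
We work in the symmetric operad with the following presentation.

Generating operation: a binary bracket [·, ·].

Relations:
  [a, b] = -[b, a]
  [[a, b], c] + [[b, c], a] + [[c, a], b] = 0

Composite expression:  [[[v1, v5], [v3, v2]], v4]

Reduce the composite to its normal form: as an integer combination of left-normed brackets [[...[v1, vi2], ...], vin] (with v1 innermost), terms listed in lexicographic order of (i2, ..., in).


-[[[[v1, v5], v2], v3], v4] + [[[[v1, v5], v3], v2], v4]

A multilinear Lie element is pinned by v1-initial words (v1 innermost).
Composite bracket: [[[v1, v5], [v3, v2]], v4]
Applying ab - ba throughout gives 16 signed words (2^4 = 16).
Keep just the words that open with v1:
  v1v5v2v3v4 (sign -1) contributes -[[[[v1, v5], v2], v3], v4]
  v1v5v3v2v4 (sign +1) contributes +[[[[v1, v5], v3], v2], v4]


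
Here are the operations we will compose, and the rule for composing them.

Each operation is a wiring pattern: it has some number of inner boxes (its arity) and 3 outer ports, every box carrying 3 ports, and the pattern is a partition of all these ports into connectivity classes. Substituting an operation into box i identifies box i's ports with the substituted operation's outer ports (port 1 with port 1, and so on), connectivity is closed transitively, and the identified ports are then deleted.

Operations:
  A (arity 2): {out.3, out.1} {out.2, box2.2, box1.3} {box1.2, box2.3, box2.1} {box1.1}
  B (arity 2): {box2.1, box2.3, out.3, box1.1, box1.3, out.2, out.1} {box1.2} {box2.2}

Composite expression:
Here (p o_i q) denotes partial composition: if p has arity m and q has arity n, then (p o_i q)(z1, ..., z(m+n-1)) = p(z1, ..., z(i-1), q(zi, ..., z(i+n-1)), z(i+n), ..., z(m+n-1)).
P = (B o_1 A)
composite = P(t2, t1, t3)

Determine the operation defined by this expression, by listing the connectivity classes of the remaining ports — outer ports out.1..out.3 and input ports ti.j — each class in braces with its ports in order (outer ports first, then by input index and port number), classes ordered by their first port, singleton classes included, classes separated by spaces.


Treat the ports identified at B as solder joints: merge, then drop.
stage A: inputs (t2, t1), connectivity {out.1, out.3} {out.2, t1.2, t2.3} {t1.1, t1.3, t2.2} {t2.1}, out.j its boundary
stage B: inputs (t2, t1, t3), connectivity {out.1, out.2, out.3, t3.1, t3.3} {t1.1, t1.3, t2.2} {t1.2, t2.3} {t2.1} {t3.2}, out.j its boundary

{out.1, out.2, out.3, t3.1, t3.3} {t1.1, t1.3, t2.2} {t1.2, t2.3} {t2.1} {t3.2}


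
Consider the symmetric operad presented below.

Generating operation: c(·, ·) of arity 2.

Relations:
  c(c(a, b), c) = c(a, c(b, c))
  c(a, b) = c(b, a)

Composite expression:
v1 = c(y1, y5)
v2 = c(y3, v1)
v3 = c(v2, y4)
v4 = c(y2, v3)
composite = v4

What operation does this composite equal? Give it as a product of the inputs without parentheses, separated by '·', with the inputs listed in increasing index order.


y1 · y2 · y3 · y4 · y5

Key point: c commutes, so take the y-inputs in any fixed order.
c(y1, y5) unparenthesizes to y1 · y5
c(y3, c(y1, y5)) unparenthesizes to y3 · y1 · y5
c(c(y3, c(y1, y5)), y4) unparenthesizes to y3 · y1 · y5 · y4
c(y2, c(c(y3, c(y1, y5)), y4)) unparenthesizes to y2 · y3 · y1 · y5 · y4
putting the inputs in ascending order: y1 · y2 · y3 · y4 · y5


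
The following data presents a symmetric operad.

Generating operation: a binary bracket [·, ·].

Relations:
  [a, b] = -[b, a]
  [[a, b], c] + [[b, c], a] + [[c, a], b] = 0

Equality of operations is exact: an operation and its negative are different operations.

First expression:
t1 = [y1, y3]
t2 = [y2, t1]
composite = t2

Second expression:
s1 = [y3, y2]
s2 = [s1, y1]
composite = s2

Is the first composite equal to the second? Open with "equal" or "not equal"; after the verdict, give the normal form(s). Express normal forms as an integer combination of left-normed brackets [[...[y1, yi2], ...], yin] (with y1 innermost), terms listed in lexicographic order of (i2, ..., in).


The first expression reduces to -[[y1, y3], y2]
The second expression reduces to [[y1, y2], y3] - [[y1, y3], y2]
No match — not equal.

not equal — first -[[y1, y3], y2], second [[y1, y2], y3] - [[y1, y3], y2]


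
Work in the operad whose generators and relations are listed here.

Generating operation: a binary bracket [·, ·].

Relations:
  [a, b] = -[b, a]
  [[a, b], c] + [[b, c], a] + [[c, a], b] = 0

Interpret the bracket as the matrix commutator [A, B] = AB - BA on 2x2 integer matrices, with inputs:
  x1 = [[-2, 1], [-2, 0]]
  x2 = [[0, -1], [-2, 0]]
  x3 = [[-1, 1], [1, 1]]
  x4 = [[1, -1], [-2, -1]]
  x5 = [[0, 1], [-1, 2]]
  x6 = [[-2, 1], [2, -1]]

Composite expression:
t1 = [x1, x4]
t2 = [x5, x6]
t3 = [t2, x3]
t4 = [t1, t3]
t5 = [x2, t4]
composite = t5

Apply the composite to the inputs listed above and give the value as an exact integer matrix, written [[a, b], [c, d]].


[x1, x4] = [[-4, 0], [-8, 4]]
[x5, x6] = [[3, -1], [5, -3]]
[[x5, x6], x3] = [[-6, 4], [-16, 6]]
[[x1, x4], [[x5, x6], x3]] = [[32, -32], [-32, -32]]
[x2, [[x1, x4], [[x5, x6], x3]]] = [[-32, 64], [-128, 32]]

[[-32, 64], [-128, 32]]


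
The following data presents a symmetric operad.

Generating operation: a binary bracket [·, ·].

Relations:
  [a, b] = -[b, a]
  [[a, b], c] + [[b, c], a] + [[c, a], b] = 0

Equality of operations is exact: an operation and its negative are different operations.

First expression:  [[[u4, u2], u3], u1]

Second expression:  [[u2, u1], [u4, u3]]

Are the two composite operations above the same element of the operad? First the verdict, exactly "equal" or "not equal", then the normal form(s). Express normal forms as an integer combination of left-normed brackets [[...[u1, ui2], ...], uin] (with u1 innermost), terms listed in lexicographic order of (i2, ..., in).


not equal; the first gives [[[u1, u2], u4], u3] - [[[u1, u3], u2], u4] + [[[u1, u3], u4], u2] - [[[u1, u4], u2], u3] and the second [[[u1, u2], u3], u4] - [[[u1, u2], u4], u3]

The first composite normalizes to [[[u1, u2], u4], u3] - [[[u1, u3], u2], u4] + [[[u1, u3], u4], u2] - [[[u1, u4], u2], u3]
The second composite normalizes to [[[u1, u2], u3], u4] - [[[u1, u2], u4], u3]
The normal forms differ: not equal.


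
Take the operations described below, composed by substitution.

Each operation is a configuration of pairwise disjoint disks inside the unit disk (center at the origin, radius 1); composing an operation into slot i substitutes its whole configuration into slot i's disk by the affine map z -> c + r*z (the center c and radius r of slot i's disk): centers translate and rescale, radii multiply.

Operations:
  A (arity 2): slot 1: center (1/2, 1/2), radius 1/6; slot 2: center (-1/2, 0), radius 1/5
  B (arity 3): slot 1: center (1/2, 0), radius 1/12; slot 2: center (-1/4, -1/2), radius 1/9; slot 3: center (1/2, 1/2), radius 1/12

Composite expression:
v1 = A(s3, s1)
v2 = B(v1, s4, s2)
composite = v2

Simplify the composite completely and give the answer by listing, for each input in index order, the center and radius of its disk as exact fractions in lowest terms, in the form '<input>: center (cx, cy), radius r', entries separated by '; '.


s1: center (11/24, 0), radius 1/60; s2: center (1/2, 1/2), radius 1/12; s3: center (13/24, 1/24), radius 1/72; s4: center (-1/4, -1/2), radius 1/9

Affine substitution under B: radii multiply and s-centers shift.
s3: after 2 affine steps, its disk has center (13/24, 1/24), radius 1/72
s1: after 2 affine steps, its disk has center (11/24, 0), radius 1/60
s4: after 1 affine step, its disk has center (-1/4, -1/2), radius 1/9
s2: after 1 affine step, its disk has center (1/2, 1/2), radius 1/12


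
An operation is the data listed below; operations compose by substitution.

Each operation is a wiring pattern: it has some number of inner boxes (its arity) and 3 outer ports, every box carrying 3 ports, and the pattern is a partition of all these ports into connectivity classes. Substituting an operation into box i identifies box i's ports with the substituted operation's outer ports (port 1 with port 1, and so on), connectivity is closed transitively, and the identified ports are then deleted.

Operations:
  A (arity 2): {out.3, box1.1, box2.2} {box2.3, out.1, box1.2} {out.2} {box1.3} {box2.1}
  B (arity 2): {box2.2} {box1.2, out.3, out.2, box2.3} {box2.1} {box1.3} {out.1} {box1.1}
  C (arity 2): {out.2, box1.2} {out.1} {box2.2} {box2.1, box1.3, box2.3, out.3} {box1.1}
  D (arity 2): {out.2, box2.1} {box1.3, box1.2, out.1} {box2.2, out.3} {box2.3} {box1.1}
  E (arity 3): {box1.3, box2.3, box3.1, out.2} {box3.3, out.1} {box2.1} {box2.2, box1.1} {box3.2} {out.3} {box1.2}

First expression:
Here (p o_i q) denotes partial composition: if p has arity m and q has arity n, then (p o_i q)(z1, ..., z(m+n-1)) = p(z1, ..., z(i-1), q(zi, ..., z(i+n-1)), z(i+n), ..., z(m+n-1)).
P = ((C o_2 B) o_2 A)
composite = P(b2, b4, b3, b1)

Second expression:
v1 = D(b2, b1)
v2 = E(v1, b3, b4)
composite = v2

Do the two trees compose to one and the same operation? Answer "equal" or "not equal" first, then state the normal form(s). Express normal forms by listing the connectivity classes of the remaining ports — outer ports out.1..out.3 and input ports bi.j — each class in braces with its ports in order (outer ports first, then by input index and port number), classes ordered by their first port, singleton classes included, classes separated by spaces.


The first expression, normalized: {out.1} {out.2, b2.2} {out.3, b1.3, b2.3} {b1.1} {b1.2} {b2.1} {b3.1} {b3.2, b4.1} {b3.3, b4.2} {b4.3}
The second expression, normalized: {out.1, b4.3} {out.2, b1.2, b3.3, b4.1} {out.3} {b1.1} {b1.3} {b2.1} {b2.2, b2.3, b3.2} {b3.1} {b4.2}
They disagree, so not equal.

not equal; first: {out.1} {out.2, b2.2} {out.3, b1.3, b2.3} {b1.1} {b1.2} {b2.1} {b3.1} {b3.2, b4.1} {b3.3, b4.2} {b4.3}; second: {out.1, b4.3} {out.2, b1.2, b3.3, b4.1} {out.3} {b1.1} {b1.3} {b2.1} {b2.2, b2.3, b3.2} {b3.1} {b4.2}


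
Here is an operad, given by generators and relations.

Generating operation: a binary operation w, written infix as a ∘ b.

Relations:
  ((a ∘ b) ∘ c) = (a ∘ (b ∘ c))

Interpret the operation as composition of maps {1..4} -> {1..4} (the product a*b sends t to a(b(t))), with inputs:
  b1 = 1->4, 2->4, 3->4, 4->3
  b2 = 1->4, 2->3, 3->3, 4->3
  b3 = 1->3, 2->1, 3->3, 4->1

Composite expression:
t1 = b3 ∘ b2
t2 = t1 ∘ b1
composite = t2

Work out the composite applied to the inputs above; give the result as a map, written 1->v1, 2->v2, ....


1->3, 2->3, 3->3, 4->3

(b3 ∘ b2) = 1->1, 2->3, 3->3, 4->3
((b3 ∘ b2) ∘ b1) = 1->3, 2->3, 3->3, 4->3


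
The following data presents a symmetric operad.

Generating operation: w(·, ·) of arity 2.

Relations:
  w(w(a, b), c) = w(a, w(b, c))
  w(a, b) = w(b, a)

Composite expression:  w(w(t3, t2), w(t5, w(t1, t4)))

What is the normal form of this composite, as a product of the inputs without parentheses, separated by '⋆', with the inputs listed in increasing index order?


Both nesting and order wash out for w; what remains is which t's occur.
w(t3, t2) collapses to t3 ⋆ t2
w(t1, t4) collapses to t1 ⋆ t4
w(t5, w(t1, t4)) collapses to t5 ⋆ t1 ⋆ t4
w(w(t3, t2), w(t5, w(t1, t4))) collapses to t3 ⋆ t2 ⋆ t5 ⋆ t1 ⋆ t4
sorting the factors by input index: t1 ⋆ t2 ⋆ t3 ⋆ t4 ⋆ t5

t1 ⋆ t2 ⋆ t3 ⋆ t4 ⋆ t5


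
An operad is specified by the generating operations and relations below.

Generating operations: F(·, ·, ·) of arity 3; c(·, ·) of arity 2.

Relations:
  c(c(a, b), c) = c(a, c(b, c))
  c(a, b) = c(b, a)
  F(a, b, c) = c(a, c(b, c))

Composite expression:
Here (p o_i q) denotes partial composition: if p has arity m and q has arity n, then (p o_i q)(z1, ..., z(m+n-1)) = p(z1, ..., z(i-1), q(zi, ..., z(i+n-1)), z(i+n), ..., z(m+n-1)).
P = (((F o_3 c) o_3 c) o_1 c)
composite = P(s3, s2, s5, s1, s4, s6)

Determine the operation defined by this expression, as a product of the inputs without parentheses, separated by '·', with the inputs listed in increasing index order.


s1 · s2 · s3 · s4 · s5 · s6


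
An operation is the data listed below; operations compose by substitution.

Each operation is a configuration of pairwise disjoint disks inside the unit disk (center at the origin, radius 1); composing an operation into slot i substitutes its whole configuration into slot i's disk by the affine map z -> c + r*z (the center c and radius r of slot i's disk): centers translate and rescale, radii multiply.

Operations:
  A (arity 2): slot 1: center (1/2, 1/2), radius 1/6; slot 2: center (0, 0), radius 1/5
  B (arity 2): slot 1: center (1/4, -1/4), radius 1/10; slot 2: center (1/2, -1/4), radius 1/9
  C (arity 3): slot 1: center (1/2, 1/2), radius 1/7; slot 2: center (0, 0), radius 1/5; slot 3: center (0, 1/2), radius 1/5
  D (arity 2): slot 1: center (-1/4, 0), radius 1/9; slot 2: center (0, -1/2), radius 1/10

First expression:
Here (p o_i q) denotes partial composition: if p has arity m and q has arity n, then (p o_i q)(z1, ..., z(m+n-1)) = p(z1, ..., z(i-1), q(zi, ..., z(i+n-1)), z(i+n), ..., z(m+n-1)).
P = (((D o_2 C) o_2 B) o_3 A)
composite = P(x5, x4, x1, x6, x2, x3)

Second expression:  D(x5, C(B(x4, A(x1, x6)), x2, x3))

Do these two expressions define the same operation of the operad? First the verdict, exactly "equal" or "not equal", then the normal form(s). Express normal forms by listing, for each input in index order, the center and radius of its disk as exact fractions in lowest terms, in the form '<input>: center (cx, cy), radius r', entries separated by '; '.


equal — both sides give x1: center (73/1260, -163/360), radius 1/3780; x2: center (0, -1/2), radius 1/50; x3: center (0, -9/20), radius 1/50; x4: center (3/56, -127/280), radius 1/700; x5: center (-1/4, 0), radius 1/9; x6: center (2/35, -127/280), radius 1/3150

The first composite normalizes to x1: center (73/1260, -163/360), radius 1/3780; x2: center (0, -1/2), radius 1/50; x3: center (0, -9/20), radius 1/50; x4: center (3/56, -127/280), radius 1/700; x5: center (-1/4, 0), radius 1/9; x6: center (2/35, -127/280), radius 1/3150
The second composite normalizes to x1: center (73/1260, -163/360), radius 1/3780; x2: center (0, -1/2), radius 1/50; x3: center (0, -9/20), radius 1/50; x4: center (3/56, -127/280), radius 1/700; x5: center (-1/4, 0), radius 1/9; x6: center (2/35, -127/280), radius 1/3150
The normal forms match — equal.
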